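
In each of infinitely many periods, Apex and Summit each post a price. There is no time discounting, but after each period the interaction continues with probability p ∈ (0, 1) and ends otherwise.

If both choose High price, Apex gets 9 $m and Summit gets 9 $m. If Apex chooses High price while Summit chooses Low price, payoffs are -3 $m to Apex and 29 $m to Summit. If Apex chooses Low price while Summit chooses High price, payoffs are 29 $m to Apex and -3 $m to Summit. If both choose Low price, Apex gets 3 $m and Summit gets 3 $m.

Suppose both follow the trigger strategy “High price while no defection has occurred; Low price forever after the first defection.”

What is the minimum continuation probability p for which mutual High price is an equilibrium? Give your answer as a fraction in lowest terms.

10/13

Expected cooperation value is 9 + p·9 + p²·9 + … = 9/(1−p); deviation gives 29 + p·3/(1−p).
9 ≥ 29(1−p) + 3p ⇒ 26p ≥ 20 ⇒ p ≥ 20/26 = 10/13.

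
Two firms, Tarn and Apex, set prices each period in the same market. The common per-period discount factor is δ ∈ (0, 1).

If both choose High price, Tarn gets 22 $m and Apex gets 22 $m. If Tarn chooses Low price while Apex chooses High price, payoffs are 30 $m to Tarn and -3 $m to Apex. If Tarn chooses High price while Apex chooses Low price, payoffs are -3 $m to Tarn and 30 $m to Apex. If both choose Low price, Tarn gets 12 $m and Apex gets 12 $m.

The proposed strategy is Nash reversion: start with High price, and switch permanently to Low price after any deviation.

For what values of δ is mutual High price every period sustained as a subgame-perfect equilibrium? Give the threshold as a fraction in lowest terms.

One-period gain from deviating is 30 − 22 = 8. The loss is 22 − 12 = 10 in every subsequent period, with present value 10·δ/(1−δ).
Deviation is unprofitable when 10·δ/(1−δ) ≥ 8, i.e. δ/(1−δ) ≥ 4/5.
Equivalently δ ≥ 8/(8+10) = 4/9.

4/9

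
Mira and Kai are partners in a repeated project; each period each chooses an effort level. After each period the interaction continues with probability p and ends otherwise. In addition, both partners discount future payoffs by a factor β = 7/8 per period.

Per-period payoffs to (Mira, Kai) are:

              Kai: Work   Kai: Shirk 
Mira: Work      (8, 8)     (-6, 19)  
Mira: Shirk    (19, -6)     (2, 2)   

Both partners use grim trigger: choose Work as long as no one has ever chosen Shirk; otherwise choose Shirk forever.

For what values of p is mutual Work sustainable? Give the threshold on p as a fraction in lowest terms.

88/119

With continuation probability p and discount β, the effective per-period discount factor is βp.
Grim-trigger IC: βp ≥ (19−8)/(19−2) = 11/17.
So p ≥ (11/17)/(7/8) = 88/119.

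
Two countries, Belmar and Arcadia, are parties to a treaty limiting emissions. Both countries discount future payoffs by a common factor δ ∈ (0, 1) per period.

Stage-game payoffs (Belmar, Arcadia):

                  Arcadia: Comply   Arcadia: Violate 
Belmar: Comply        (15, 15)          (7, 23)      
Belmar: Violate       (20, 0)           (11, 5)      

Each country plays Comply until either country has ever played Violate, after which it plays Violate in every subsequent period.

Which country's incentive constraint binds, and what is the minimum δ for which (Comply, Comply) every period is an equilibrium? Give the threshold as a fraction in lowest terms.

Belmar; δ ≥ 5/9

For Belmar: deviation gain 20−15 = 5, per-period punishment loss 15−11 = 4. IC gives δ ≥ 5/9.
For Arcadia: gain 8, loss 10 per period, so δ ≥ 8/18 = 4/9.
The tighter constraint is Belmar's, so cooperation needs δ ≥ 5/9.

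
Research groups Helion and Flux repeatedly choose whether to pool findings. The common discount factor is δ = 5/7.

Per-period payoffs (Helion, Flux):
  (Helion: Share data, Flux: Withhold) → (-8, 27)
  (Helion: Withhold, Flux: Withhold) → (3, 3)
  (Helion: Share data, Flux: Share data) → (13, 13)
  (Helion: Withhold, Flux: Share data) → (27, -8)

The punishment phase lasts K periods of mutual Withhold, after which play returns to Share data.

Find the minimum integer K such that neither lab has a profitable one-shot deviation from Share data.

Need Σ_{k=1}^{K} δ^k ≥ (27−13)/(13−3) = 1.4000 at δ = 5/7.
At K = 2 the sum is 1.2245 < 1.4000; at K = 3 it is 1.5889 ≥ 1.4000.
So the minimum punishment length is K = 3.

3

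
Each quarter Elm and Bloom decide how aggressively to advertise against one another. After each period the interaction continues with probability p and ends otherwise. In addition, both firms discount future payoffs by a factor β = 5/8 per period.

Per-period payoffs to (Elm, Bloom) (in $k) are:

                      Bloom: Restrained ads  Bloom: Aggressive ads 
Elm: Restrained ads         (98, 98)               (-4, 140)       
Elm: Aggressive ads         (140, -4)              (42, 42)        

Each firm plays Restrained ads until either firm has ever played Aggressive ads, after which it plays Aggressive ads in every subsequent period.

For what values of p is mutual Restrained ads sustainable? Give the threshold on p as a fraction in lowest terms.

24/35

With continuation probability p and discount β, the effective per-period discount factor is βp.
Grim-trigger IC: βp ≥ (140−98)/(140−42) = 3/7.
So p ≥ (3/7)/(5/8) = 24/35.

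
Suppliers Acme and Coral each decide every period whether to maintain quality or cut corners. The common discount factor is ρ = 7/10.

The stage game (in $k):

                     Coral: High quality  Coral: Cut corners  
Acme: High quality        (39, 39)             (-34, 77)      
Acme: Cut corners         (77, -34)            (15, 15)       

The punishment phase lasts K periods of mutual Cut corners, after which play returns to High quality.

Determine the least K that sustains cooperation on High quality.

4

IC: ρ(1−ρ^K)/(1−ρ) ≥ (77−39)/(39−15) = 19/12.
With ρ = 7/10: need 1 − ρ^K ≥ 19/12·(1−7/10)/(7/10), i.e. ρ^K ≤ 0.3214.
Since (7/10)^3 = 0.3430 and (7/10)^4 = 0.2401, the smallest such K is 4.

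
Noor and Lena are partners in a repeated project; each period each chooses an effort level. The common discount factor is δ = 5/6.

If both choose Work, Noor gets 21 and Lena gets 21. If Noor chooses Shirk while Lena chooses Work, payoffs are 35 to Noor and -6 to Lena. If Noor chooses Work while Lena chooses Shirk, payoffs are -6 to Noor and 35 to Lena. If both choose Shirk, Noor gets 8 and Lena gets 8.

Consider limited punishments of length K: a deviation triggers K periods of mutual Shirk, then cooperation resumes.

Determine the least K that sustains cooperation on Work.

IC: δ(1−δ^K)/(1−δ) ≥ (35−21)/(21−8) = 14/13.
With δ = 5/6: need 1 − δ^K ≥ 14/13·(1−5/6)/(5/6), i.e. δ^K ≤ 0.7846.
Since (5/6)^1 = 0.8333 and (5/6)^2 = 0.6944, the smallest such K is 2.

2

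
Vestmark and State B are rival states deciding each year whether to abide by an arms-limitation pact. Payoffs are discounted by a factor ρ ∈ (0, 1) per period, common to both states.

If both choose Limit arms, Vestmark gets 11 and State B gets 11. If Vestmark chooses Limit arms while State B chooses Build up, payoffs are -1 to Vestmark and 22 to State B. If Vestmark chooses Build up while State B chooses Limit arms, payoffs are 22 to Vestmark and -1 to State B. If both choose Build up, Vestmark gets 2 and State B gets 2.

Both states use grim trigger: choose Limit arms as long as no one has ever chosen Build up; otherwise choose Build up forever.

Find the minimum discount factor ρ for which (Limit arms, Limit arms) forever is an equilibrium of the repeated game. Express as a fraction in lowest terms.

Cooperation forever yields 11 each period: 11/(1−ρ).
Deviating yields 22 once, then 2 forever: 22 + 2ρ/(1−ρ).
No profitable deviation requires 11/(1−ρ) ≥ 22 + 2ρ/(1−ρ).
Multiplying by (1−ρ): 11 ≥ 22(1−ρ) + 2ρ = 22 − 20ρ.
So 20ρ ≥ 11, i.e. ρ ≥ 11/20.

11/20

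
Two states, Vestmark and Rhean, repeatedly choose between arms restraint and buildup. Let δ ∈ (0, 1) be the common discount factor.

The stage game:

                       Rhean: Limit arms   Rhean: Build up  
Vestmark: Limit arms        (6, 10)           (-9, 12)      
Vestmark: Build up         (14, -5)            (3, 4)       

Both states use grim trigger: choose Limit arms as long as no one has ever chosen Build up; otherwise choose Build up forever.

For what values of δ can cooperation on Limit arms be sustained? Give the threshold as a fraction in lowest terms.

For Vestmark: deviation gain 14−6 = 8, per-period punishment loss 6−3 = 3. IC gives δ ≥ 8/11.
For Rhean: gain 2, loss 6 per period, so δ ≥ 2/8 = 1/4.
The tighter constraint is Vestmark's, so cooperation needs δ ≥ 8/11.

8/11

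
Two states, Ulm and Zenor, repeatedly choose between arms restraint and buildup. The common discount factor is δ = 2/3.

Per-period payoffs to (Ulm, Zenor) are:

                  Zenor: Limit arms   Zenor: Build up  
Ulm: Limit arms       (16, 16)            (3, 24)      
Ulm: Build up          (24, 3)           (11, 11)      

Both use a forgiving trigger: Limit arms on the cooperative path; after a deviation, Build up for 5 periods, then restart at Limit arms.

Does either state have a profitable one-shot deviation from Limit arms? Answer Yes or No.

Comparing payoff streams over the 6 periods until play realigns: cooperate → 16(1+δ+…+δ^5); deviate → 24 + 11(δ+…+δ^5).
Cooperation is sustained iff (16−11)(δ+…+δ^5) ≥ 24−16.
δ+…+δ^5 = 2/3·(1−(2/3)^5)/(1−2/3) = 1.7366, and (24−16)/(16−11) = 1.6000.
1.7366 ≥ 1.6000, so cooperation is sustainable.

No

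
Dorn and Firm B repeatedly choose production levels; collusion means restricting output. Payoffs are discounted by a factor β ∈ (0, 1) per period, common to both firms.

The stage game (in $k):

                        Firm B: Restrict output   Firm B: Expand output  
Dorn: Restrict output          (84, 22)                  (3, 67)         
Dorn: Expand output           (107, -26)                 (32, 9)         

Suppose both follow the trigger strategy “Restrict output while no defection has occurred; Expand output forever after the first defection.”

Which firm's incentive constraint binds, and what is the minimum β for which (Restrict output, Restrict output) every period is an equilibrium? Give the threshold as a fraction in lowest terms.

For Dorn: deviation gain 107−84 = 23, per-period punishment loss 84−32 = 52. IC gives β ≥ 23/75.
For Firm B: gain 45, loss 13 per period, so β ≥ 45/58.
The tighter constraint is Firm B's, so cooperation needs β ≥ 45/58.

Firm B; β ≥ 45/58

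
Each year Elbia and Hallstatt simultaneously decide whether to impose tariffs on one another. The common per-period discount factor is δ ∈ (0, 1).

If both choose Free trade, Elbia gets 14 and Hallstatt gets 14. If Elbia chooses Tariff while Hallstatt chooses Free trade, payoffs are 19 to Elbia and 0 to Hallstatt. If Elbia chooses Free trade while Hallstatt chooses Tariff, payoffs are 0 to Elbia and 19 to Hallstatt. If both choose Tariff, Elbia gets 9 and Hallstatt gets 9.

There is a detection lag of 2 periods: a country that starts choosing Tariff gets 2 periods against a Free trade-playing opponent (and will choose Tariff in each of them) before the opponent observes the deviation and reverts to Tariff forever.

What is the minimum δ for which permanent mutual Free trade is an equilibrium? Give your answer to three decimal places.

0.707

The best deviation is to choose Tariff for all 2 undetected periods, earning 19 each, then 9 forever once detected.
Deviation value: 19(1−δ^2)/(1−δ) + 9δ^2/(1−δ); cooperation value: 14/(1−δ).
IC: 14 ≥ 19(1−δ^2) + 9δ^2 = 19 − 10δ^2.
So δ^2 ≥ 5/10 = 1/2, giving δ ≥ (1/2)^(1/2) ≈ 0.707.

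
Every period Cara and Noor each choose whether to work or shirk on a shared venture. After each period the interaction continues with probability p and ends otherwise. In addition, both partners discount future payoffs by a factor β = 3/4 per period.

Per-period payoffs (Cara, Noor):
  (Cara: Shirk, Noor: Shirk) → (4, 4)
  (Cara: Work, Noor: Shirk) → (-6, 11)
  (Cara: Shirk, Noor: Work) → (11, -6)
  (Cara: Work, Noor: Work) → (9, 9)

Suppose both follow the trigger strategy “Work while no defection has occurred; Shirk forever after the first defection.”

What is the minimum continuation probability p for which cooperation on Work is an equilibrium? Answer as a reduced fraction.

With continuation probability p and discount β, the effective per-period discount factor is βp.
Grim-trigger IC: βp ≥ (11−9)/(11−4) = 2/7.
So p ≥ (2/7)/(3/4) = 8/21.

8/21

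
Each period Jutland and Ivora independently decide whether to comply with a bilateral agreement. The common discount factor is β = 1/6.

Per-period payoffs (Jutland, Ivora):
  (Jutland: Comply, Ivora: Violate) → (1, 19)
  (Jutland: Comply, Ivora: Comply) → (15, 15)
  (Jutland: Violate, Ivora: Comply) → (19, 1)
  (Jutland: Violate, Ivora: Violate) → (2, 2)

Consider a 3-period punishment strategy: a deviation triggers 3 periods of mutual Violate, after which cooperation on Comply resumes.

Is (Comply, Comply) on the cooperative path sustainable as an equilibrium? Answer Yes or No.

A one-shot deviation gives 19 now, then 2 for 3 periods, then back to 15.
Gain from deviating: (19−15) today; loss: (15−2) in each of the next 3 periods.
No-deviation condition: (15−2)(β+…+β^3) ≥ 19−15, i.e. β+…+β^3 ≥ 4/13.
At β = 1/6: β+…+β^3 = 0.1991 < 0.3077.
So cooperation is not sustainable.

No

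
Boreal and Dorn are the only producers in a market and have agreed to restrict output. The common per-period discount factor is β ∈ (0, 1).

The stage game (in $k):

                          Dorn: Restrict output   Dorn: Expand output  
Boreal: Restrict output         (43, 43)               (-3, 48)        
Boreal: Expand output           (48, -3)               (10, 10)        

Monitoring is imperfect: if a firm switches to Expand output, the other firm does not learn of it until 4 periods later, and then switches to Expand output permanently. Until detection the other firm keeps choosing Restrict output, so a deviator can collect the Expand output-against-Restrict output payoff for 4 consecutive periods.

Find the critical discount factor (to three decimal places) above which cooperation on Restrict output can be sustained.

0.602

The best deviation is to choose Expand output for all 4 undetected periods, earning 48 each, then 10 forever once detected.
Deviation value: 48(1−β^4)/(1−β) + 10β^4/(1−β); cooperation value: 43/(1−β).
IC: 43 ≥ 48(1−β^4) + 10β^4 = 48 − 38β^4.
So β^4 ≥ 5/38, giving β ≥ (5/38)^(1/4) ≈ 0.602.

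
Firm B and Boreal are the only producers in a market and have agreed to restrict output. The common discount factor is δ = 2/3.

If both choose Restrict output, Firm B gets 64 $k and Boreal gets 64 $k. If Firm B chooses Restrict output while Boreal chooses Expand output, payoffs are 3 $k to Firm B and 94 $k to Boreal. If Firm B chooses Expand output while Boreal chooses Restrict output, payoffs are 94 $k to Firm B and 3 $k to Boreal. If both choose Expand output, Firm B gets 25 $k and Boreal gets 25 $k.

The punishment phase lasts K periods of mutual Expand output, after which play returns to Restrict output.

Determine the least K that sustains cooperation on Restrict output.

IC: δ(1−δ^K)/(1−δ) ≥ (94−64)/(64−25) = 10/13.
With δ = 2/3: need 1 − δ^K ≥ 10/13·(1−2/3)/(2/3), i.e. δ^K ≤ 0.6154.
Since (2/3)^1 = 0.6667 and (2/3)^2 = 0.4444, the smallest such K is 2.

2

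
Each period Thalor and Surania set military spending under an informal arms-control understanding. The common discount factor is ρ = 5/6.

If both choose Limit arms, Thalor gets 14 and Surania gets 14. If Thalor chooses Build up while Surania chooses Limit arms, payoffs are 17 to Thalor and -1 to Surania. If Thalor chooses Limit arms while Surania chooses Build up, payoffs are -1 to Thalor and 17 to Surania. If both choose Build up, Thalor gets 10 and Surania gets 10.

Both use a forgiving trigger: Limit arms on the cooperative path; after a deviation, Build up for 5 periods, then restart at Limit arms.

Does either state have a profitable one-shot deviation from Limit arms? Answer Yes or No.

IC: ρ+…+ρ^5 ≥ (17−14)/(14−10) = 3/4.
At ρ = 5/6: partial sum = 2.9906 ≥ 0.7500. Cooperation sustainable.

No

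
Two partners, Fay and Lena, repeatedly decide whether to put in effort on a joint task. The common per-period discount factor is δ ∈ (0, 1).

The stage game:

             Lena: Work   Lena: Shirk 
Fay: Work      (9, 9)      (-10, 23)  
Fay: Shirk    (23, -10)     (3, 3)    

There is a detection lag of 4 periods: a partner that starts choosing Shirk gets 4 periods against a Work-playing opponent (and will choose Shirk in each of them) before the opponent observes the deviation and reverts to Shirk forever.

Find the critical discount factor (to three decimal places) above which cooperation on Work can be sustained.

Deviating for the 4 undetected periods gains 23−9 = 14 per period over cooperation, then loses 9−3 = 6 per period forever once punishment starts.
Gain: 14(1 + δ + … + δ^3); loss: 6·δ^4/(1−δ).
No profitable deviation ⇔ 14(1−δ^4) ≤ 6·δ^4, i.e. δ^4 ≥ 14/(14+6) = 7/10.
Hence δ ≥ (7/10)^(1/4) ≈ 0.915.

0.915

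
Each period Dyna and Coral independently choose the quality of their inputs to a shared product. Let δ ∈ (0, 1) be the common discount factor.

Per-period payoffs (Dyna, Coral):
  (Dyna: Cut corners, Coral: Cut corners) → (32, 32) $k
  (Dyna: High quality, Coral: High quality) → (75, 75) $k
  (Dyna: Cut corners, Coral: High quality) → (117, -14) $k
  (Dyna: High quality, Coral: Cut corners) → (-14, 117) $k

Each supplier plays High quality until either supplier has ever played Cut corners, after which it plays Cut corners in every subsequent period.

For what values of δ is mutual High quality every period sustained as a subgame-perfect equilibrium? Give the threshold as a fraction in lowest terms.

42/85

Cooperation forever yields 75 each period: 75/(1−δ).
Deviating yields 117 once, then 32 forever: 117 + 32δ/(1−δ).
No profitable deviation requires 75/(1−δ) ≥ 117 + 32δ/(1−δ).
Multiplying by (1−δ): 75 ≥ 117(1−δ) + 32δ = 117 − 85δ.
So 85δ ≥ 42, i.e. δ ≥ 42/85.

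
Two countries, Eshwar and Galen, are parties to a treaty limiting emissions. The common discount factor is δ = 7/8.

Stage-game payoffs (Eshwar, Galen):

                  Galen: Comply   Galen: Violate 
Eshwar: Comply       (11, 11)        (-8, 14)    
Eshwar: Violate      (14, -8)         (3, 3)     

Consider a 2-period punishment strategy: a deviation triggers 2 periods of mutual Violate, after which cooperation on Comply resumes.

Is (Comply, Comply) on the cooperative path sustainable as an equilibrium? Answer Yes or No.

A one-shot deviation gives 14 now, then 3 for 2 periods, then back to 11.
Gain from deviating: (14−11) today; loss: (11−3) in each of the next 2 periods.
No-deviation condition: (11−3)(δ+…+δ^2) ≥ 14−11, i.e. δ+…+δ^2 ≥ 3/8.
At δ = 7/8: δ+…+δ^2 = 1.6406 ≥ 0.3750.
So cooperation is sustainable.

Yes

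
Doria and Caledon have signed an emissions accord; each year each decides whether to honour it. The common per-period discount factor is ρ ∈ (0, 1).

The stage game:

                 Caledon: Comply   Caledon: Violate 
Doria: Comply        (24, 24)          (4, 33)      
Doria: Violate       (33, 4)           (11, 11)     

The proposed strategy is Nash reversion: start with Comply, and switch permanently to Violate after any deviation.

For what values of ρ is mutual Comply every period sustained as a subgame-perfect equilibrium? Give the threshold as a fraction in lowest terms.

9/22

Cooperation forever yields 24 each period: 24/(1−ρ).
Deviating yields 33 once, then 11 forever: 33 + 11ρ/(1−ρ).
No profitable deviation requires 24/(1−ρ) ≥ 33 + 11ρ/(1−ρ).
Multiplying by (1−ρ): 24 ≥ 33(1−ρ) + 11ρ = 33 − 22ρ.
So 22ρ ≥ 9, i.e. ρ ≥ 9/22.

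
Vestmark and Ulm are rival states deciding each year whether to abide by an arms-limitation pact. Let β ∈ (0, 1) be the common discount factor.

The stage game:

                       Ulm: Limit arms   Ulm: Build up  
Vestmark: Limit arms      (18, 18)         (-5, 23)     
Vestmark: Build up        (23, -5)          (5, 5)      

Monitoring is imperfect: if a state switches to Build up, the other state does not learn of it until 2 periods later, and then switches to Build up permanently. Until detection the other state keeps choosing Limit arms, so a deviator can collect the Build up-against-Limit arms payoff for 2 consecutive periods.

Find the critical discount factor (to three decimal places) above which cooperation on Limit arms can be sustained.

A deviator earns 23 for 2 periods, then 5 forever; cooperating earns 18 forever. Multiplying the IC by (1−β):
18 ≥ 23(1−β^2) + 5β^2, so 18·β^2 ≥ 5 and β^2 ≥ 5/18.
β ≥ (5/18)^(1/2) ≈ 0.527.

0.527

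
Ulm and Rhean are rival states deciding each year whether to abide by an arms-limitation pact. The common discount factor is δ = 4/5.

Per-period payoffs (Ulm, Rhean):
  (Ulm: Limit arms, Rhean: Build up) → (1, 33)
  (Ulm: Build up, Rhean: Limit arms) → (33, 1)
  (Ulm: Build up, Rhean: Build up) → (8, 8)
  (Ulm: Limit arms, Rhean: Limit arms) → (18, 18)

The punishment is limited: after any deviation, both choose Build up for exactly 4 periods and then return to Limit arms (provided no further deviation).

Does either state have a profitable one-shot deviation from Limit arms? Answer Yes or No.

No

IC: δ+…+δ^4 ≥ (33−18)/(18−8) = 3/2.
At δ = 4/5: partial sum = 2.3616 ≥ 1.5000. Cooperation sustainable.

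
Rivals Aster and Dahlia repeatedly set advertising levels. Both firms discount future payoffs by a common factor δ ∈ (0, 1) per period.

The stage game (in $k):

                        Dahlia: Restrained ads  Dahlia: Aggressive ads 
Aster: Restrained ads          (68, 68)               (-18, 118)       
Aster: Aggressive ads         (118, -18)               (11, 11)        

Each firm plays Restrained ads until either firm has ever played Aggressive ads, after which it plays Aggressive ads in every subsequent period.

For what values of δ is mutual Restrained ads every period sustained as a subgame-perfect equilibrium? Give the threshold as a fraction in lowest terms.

One-period gain from deviating is 118 − 68 = 50. The loss is 68 − 11 = 57 in every subsequent period, with present value 57·δ/(1−δ).
Deviation is unprofitable when 57·δ/(1−δ) ≥ 50, i.e. δ/(1−δ) ≥ 50/57.
Equivalently δ ≥ 50/(50+57) = 50/107.

50/107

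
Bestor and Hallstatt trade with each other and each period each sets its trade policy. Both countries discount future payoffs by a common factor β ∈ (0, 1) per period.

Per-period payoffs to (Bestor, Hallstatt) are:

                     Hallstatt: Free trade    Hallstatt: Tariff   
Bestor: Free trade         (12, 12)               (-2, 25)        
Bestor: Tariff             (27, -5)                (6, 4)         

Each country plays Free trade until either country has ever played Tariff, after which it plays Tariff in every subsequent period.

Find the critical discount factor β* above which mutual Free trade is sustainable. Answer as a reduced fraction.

5/7

Bestor: cooperation gives 12 each period; deviation gives 27 once then 6 forever.
  12/(1−β) ≥ 27 + 6β/(1−β) ⇒ β ≥ 15/21 = 5/7.
Hallstatt: cooperation gives 12 each period; deviation gives 25 once then 4 forever.
  β ≥ 13/21.
Both must hold, so the binding constraint is Bestor's: β ≥ 5/7.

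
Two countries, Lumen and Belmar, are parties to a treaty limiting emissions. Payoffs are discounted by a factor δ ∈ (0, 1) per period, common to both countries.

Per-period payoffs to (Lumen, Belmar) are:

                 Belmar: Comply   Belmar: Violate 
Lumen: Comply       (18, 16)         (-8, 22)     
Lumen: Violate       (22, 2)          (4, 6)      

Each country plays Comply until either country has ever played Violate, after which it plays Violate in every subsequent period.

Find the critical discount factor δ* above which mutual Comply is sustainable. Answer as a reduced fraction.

3/8

For Lumen: deviation gain 22−18 = 4, per-period punishment loss 18−4 = 14. IC gives δ ≥ 4/18 = 2/9.
For Belmar: gain 6, loss 10 per period, so δ ≥ 6/16 = 3/8.
The tighter constraint is Belmar's, so cooperation needs δ ≥ 3/8.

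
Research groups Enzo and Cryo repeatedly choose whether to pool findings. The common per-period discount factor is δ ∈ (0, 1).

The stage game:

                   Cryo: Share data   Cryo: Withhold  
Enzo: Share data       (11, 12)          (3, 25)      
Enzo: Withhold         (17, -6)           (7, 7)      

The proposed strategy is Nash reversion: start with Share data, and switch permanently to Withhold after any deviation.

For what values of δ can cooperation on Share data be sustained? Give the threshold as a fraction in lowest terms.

13/18

For Enzo: deviation gain 17−11 = 6, per-period punishment loss 11−7 = 4. IC gives δ ≥ 6/10 = 3/5.
For Cryo: gain 13, loss 5 per period, so δ ≥ 13/18.
The tighter constraint is Cryo's, so cooperation needs δ ≥ 13/18.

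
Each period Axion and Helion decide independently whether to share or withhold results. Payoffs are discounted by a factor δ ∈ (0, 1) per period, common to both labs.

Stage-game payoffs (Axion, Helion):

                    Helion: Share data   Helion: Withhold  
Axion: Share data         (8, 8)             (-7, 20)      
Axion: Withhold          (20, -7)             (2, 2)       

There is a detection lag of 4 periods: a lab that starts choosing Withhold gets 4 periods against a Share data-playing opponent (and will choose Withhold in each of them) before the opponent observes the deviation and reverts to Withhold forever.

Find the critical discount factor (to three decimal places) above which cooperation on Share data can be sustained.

A deviator earns 20 for 4 periods, then 2 forever; cooperating earns 8 forever. Multiplying the IC by (1−δ):
8 ≥ 20(1−δ^4) + 2δ^4, so 18·δ^4 ≥ 12 and δ^4 ≥ 2/3.
δ ≥ (2/3)^(1/4) ≈ 0.904.

0.904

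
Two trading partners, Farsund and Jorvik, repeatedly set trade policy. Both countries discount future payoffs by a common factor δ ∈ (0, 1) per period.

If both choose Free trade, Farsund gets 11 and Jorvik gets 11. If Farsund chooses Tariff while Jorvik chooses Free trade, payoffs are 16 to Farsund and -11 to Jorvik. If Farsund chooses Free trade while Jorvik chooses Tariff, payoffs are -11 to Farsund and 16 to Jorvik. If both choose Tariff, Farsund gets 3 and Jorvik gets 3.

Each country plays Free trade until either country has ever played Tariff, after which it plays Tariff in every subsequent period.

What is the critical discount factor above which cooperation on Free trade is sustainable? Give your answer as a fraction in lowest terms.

One-period gain from deviating is 16 − 11 = 5. The loss is 11 − 3 = 8 in every subsequent period, with present value 8·δ/(1−δ).
Deviation is unprofitable when 8·δ/(1−δ) ≥ 5, i.e. δ/(1−δ) ≥ 5/8.
Equivalently δ ≥ 5/(5+8) = 5/13.

5/13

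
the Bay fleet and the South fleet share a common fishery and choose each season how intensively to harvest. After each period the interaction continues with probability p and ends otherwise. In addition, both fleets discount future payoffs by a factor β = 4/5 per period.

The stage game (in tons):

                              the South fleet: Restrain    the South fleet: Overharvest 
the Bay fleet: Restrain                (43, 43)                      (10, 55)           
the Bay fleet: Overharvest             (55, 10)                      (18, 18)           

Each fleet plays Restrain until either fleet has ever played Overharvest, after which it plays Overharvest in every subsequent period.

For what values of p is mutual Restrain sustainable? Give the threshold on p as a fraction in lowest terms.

With continuation probability p and discount β, the effective per-period discount factor is βp.
Grim-trigger IC: βp ≥ (55−43)/(55−18) = 12/37.
So p ≥ (12/37)/(4/5) = 15/37.

15/37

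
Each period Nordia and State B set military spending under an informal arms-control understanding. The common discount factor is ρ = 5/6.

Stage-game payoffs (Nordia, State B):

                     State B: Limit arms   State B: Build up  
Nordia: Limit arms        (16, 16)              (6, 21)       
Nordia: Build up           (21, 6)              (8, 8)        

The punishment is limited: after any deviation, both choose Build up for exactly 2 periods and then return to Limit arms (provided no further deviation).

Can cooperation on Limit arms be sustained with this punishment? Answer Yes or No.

Yes

A one-shot deviation gives 21 now, then 8 for 2 periods, then back to 16.
Gain from deviating: (21−16) today; loss: (16−8) in each of the next 2 periods.
No-deviation condition: (16−8)(ρ+…+ρ^2) ≥ 21−16, i.e. ρ+…+ρ^2 ≥ 5/8.
At ρ = 5/6: ρ+…+ρ^2 = 1.5278 ≥ 0.6250.
So cooperation is sustainable.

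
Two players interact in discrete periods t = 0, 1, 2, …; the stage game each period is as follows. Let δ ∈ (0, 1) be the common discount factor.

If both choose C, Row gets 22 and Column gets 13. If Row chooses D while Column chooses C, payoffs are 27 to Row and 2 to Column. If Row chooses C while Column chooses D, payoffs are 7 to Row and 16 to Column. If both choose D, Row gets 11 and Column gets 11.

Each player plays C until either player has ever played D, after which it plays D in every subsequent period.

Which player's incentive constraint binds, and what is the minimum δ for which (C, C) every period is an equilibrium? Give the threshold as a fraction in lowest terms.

Row's threshold: (27−22)/(27−11) = 5/16.
Column's threshold: (16−13)/(16−11) = 3/5.
5/16 < 3/5, so Column binds and δ* = 3/5.

Column; δ ≥ 3/5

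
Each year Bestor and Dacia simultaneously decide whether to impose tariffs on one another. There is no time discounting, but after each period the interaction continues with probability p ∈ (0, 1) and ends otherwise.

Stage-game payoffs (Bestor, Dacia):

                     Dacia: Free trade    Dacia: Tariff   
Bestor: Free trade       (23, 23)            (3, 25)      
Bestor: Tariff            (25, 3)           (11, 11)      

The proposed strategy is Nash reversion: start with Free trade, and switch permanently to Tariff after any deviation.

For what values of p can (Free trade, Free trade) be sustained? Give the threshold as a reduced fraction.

With no time discounting, the continuation probability p plays the role of the discount factor.
Grim-trigger IC: 23/(1−p) ≥ 25 + 11p/(1−p) ⇒ p ≥ (25−23)/(25−11) = 1/7.

1/7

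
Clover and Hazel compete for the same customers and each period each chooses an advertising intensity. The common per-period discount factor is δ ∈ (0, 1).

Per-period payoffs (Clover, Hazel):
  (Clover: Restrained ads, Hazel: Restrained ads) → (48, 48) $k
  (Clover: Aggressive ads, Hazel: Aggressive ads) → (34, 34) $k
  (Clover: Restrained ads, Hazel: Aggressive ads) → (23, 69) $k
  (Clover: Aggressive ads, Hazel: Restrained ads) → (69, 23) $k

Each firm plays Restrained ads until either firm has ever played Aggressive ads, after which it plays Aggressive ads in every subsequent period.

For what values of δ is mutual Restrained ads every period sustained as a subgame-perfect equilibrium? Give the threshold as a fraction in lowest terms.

48/(1−δ) ≥ 69 + 34δ/(1−δ)
48 ≥ 69 − 35δ
δ ≥ 21/35 = 3/5.

3/5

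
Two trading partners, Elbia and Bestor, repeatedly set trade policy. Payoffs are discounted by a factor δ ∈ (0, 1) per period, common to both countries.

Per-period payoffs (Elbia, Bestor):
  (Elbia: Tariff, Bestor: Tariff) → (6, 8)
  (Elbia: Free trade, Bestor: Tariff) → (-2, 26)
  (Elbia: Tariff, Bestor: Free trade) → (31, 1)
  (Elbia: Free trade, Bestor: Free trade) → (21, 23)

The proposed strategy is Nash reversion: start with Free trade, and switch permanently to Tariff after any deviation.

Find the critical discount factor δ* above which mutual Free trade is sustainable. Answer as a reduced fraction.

For Elbia: deviation gain 31−21 = 10, per-period punishment loss 21−6 = 15. IC gives δ ≥ 10/25 = 2/5.
For Bestor: gain 3, loss 15 per period, so δ ≥ 3/18 = 1/6.
The tighter constraint is Elbia's, so cooperation needs δ ≥ 2/5.

2/5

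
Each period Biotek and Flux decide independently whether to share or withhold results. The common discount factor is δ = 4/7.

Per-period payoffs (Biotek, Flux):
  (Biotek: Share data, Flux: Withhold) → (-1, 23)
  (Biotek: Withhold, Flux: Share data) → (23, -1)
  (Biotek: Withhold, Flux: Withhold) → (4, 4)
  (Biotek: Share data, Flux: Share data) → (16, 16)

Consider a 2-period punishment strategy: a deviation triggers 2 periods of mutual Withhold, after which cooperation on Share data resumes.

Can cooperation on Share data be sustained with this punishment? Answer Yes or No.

IC: δ+…+δ^2 ≥ (23−16)/(16−4) = 7/12.
At δ = 4/7: partial sum = 0.8980 ≥ 0.5833. Cooperation sustainable.

Yes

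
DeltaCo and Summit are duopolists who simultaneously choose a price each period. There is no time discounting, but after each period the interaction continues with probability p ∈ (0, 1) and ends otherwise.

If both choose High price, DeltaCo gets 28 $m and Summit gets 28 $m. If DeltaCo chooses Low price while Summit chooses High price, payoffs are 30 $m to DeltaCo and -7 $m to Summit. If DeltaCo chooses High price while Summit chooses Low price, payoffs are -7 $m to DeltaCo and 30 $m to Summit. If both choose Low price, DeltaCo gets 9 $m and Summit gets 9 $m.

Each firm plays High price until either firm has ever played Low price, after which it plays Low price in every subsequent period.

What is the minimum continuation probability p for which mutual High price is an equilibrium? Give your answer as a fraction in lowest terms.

2/21

Expected cooperation value is 28 + p·28 + p²·28 + … = 28/(1−p); deviation gives 30 + p·9/(1−p).
28 ≥ 30(1−p) + 9p ⇒ 21p ≥ 2 ⇒ p ≥ 2/21.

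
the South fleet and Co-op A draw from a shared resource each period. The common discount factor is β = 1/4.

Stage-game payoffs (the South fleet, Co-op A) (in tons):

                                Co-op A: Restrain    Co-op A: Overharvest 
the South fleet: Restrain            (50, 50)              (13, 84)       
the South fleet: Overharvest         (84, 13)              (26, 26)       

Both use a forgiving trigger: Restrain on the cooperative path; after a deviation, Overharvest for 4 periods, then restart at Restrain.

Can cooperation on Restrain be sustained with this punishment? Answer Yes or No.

No

IC: β+…+β^4 ≥ (84−50)/(50−26) = 17/12.
At β = 1/4: partial sum = 0.3320 < 1.4167. Cooperation not sustainable.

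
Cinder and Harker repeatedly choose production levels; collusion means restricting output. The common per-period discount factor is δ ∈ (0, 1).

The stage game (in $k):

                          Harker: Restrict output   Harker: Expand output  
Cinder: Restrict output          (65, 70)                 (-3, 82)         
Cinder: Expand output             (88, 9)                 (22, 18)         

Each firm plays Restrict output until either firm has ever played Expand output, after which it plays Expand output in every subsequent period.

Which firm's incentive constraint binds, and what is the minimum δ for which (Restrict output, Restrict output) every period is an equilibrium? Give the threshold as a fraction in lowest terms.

Cinder; δ ≥ 23/66

Cinder's threshold: (88−65)/(88−22) = 23/66.
Harker's threshold: (82−70)/(82−18) = 3/16.
23/66 > 3/16, so Cinder binds and δ* = 23/66.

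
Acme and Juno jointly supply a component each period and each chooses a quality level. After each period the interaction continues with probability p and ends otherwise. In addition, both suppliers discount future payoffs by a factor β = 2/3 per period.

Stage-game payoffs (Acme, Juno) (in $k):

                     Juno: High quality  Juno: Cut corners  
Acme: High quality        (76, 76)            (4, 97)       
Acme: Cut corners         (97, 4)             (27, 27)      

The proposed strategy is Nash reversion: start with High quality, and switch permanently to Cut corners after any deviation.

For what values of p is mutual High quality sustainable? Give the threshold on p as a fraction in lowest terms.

9/20

Expected continuation weight on next period's payoff is β·p = 2/3·p, which plays the role of the discount factor.
Cooperation requires 2/3·p ≥ (97−76)/(97−27) = 3/10, hence p ≥ 9/20.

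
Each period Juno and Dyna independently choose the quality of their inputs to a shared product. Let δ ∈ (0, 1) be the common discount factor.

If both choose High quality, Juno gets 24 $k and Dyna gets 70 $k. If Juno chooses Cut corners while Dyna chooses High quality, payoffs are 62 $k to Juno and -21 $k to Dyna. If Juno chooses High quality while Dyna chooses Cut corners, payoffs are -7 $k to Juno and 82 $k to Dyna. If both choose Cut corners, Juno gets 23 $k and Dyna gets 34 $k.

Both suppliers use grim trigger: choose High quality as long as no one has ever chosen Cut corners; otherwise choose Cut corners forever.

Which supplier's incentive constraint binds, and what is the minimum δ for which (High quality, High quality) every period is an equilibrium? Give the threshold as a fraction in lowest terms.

For Juno: deviation gain 62−24 = 38, per-period punishment loss 24−23 = 1. IC gives δ ≥ 38/39.
For Dyna: gain 12, loss 36 per period, so δ ≥ 12/48 = 1/4.
The tighter constraint is Juno's, so cooperation needs δ ≥ 38/39.

Juno; δ ≥ 38/39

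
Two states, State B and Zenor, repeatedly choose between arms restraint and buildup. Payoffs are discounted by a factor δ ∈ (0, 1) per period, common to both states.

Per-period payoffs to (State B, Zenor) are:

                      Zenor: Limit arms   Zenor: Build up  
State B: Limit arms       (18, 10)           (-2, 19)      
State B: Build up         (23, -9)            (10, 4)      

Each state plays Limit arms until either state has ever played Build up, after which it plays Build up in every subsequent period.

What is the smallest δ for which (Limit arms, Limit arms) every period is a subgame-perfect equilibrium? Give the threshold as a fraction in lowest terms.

For State B: deviation gain 23−18 = 5, per-period punishment loss 18−10 = 8. IC gives δ ≥ 5/13.
For Zenor: gain 9, loss 6 per period, so δ ≥ 9/15 = 3/5.
The tighter constraint is Zenor's, so cooperation needs δ ≥ 3/5.

3/5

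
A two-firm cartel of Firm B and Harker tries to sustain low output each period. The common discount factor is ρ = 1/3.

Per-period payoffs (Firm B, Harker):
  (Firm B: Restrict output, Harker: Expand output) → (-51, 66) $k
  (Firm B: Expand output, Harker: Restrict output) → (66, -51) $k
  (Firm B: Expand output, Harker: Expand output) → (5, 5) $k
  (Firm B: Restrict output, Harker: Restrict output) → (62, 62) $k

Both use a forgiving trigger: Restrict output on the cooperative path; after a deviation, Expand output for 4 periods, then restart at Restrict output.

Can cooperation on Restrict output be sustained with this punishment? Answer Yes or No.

Comparing payoff streams over the 5 periods until play realigns: cooperate → 62(1+ρ+…+ρ^4); deviate → 66 + 5(ρ+…+ρ^4).
Cooperation is sustained iff (62−5)(ρ+…+ρ^4) ≥ 66−62.
ρ+…+ρ^4 = 1/3·(1−(1/3)^4)/(1−1/3) = 0.4938, and (66−62)/(62−5) = 0.0702.
0.4938 ≥ 0.0702, so cooperation is sustainable.

Yes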